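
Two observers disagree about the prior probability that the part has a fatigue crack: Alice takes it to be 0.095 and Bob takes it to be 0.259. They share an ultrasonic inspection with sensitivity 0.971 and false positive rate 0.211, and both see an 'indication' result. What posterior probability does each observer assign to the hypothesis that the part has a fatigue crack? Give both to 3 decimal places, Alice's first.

The likelihood ratio for an 'indication' result is 0.971/0.211 = 4.6019.
Alice: prior odds 0.095/0.905 = 0.10497; posterior odds 0.48307; posterior probability 0.326.
Bob: prior odds 0.259/0.741 = 0.34953; posterior odds 1.6085; posterior probability 0.617.

Alice: 0.326; Bob: 0.617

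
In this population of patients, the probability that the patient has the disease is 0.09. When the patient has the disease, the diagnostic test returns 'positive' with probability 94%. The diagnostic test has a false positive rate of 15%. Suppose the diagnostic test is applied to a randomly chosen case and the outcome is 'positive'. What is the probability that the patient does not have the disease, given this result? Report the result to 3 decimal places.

P(¬H | E) ≈ 0.617

Write H for 'the patient has the disease'. Prior odds H:¬H = 0.09/0.91 = 0.098901. For the 'positive' outcome, the likelihood ratio is 0.94/0.15 = 6.2667.
Posterior odds = 0.098901 × 6.2667 = 0.61978, so P(H|E) = 0.61978/(1+0.61978) = 0.383. Then P(¬H|E) = 1 − 0.383 = 0.617.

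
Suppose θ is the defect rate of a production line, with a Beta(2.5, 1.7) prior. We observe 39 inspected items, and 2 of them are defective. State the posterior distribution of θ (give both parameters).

The binomial likelihood is conjugate to the Beta prior: with 2 successes and 37 failures, the posterior is Beta(2.5+2, 1.7+37) = Beta(4.5, 38.7).

Posterior: Beta(4.5, 38.7)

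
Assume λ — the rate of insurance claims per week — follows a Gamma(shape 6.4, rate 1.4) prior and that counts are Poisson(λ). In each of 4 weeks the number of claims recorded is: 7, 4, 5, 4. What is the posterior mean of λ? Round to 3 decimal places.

Total count ∑xᵢ = 20 over n = 4 weeks.
Gamma is conjugate to the Poisson likelihood: posterior is Gamma(shape = 6.4+20 = 26.4, rate = 1.4+4 = 5.4).
E[λ | data] = 26.4/5.4 = 4.889.

Posterior mean ≈ 4.889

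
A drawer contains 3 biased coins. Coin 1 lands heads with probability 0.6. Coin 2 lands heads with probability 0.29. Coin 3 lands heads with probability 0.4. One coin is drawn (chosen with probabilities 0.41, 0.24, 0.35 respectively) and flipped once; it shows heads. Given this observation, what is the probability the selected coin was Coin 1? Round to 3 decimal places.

P(heads|C1) = 0.6; P(heads|C2) = 0.29; P(heads|C3) = 0.4.
Prior × likelihood for each source: 0.41·0.6=0.2460, 0.24·0.29=0.06960, 0.35·0.4=0.1400. Summing gives P(heads) = 0.45560.
P(Coin 1 | heads) = 0.2460 / 0.45560 = 0.540.

Posterior probability ≈ 0.540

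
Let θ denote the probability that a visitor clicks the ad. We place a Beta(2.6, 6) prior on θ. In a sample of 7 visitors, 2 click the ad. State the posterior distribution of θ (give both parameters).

Posterior: Beta(4.6, 11)

Observing 2 successes and 5 failures updates Beta(2.6, 6) by adding the success and failure counts to the two shape parameters: α = 2.6+2 = 4.6, β = 6+5 = 11.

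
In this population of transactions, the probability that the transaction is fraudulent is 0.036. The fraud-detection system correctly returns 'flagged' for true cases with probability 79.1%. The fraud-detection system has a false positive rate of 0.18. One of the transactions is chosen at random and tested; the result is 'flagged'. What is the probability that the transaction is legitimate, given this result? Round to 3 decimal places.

P(¬H | E) ≈ 0.859

Write H for 'the transaction is fraudulent'. Prior odds H:¬H = 0.036/0.964 = 0.037344. For the 'flagged' outcome, the likelihood ratio is 0.791/0.18 = 4.3944.
Posterior odds = 0.037344 × 4.3944 = 0.16411, so P(H|E) = 0.16411/(1+0.16411) = 0.141. Then P(¬H|E) = 1 − 0.141 = 0.859.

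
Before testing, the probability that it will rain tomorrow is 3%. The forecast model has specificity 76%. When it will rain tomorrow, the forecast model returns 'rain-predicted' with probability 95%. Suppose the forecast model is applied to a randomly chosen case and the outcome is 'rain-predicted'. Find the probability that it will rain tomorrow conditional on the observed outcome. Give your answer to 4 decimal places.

Let H be the event that it will rain tomorrow. P(H) = 0.03, so P(¬H) = 0.97. With E the 'rain-predicted' result, P(E|H) = 0.95 and P(E|¬H) = 0.24.
P(E) = 0.95·0.03 + 0.24·0.97 = 0.028500 + 0.23280 = 0.26130.
By Bayes' theorem, P(H|E) = 0.028500 / 0.26130 = 0.1091.

P(H | E) ≈ 0.1091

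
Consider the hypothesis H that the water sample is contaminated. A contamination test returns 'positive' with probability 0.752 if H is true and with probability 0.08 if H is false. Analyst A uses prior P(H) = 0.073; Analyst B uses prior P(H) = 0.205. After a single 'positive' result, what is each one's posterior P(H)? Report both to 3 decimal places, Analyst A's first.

Analyst A: 0.425; Analyst B: 0.708

P('+'|H) = 0.752, P('+'|¬H) = 0.08.
Analyst A: numerator 0.752·0.073 = 0.054896; evidence = 0.054896+0.08·0.927 = 0.12906; posterior = 0.425.
Analyst B: numerator 0.752·0.205 = 0.15416; evidence = 0.15416+0.08·0.795 = 0.21776; posterior = 0.708.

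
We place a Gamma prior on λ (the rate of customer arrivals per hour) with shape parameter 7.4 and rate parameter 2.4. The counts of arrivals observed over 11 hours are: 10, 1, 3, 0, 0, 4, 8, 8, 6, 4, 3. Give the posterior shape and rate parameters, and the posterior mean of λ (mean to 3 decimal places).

Posterior: Gamma(shape=54.4, rate=13.4); mean ≈ 4.060

Total count ∑xᵢ = 47 over n = 11 hours.
Gamma is conjugate to the Poisson likelihood: posterior is Gamma(shape = 7.4+47 = 54.4, rate = 2.4+11 = 13.4).
Posterior mean = shape/rate = 54.4/13.4 = 4.060.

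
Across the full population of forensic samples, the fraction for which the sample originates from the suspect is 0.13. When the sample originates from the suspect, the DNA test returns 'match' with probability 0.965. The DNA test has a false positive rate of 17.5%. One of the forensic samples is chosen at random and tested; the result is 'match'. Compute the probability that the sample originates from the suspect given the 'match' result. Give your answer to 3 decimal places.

Let H be the event that the sample originates from the suspect. P(H) = 0.13, so P(¬H) = 0.87. With E the 'match' result, P(E|H) = 0.965 and P(E|¬H) = 0.175.
P(E) = 0.965·0.13 + 0.175·0.87 = 0.12545 + 0.15225 = 0.27770.
By Bayes' theorem, P(H|E) = 0.12545 / 0.27770 = 0.452.

P(H | E) ≈ 0.452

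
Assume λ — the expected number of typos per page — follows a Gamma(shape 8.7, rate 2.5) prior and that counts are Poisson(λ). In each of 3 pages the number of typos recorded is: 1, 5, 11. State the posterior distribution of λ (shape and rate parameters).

Posterior: Gamma(shape=25.7, rate=5.5)

Total count ∑xᵢ = 17 over n = 3 pages.
Gamma is conjugate to the Poisson likelihood: posterior is Gamma(shape = 8.7+17 = 25.7, rate = 2.5+3 = 5.5).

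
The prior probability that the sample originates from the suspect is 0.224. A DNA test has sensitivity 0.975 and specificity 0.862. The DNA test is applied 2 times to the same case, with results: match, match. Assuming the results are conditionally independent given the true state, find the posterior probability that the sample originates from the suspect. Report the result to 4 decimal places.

Let H be the event that the sample originates from the suspect; start with P(H) = 0.224. P('match'|H) = 0.975, P('match'|¬H) = 0.138.
Update on result 1 ('match'): P(H) ← 0.975·0.2240 / (0.975·0.2240 + 0.138·0.7760) = 0.21840/0.32549 = 0.6710.
Update on result 2 ('match'): P(H) ← 0.975·0.6710 / (0.975·0.6710 + 0.138·0.3290) = 0.65422/0.69962 = 0.9351.

Posterior P(H) ≈ 0.9351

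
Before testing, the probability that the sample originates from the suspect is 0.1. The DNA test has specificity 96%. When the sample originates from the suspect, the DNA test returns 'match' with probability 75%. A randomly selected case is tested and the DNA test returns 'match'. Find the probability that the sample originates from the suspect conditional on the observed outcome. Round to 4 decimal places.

Let H be the event that the sample originates from the suspect. P(H) = 0.1, so P(¬H) = 0.9. With E the 'match' result, P(E|H) = 0.75 and P(E|¬H) = 0.04.
P(E) = 0.75·0.1 + 0.04·0.9 = 0.075000 + 0.036000 = 0.11100.
By Bayes' theorem, P(H|E) = 0.075000 / 0.11100 = 0.6757.

P(H | E) ≈ 0.6757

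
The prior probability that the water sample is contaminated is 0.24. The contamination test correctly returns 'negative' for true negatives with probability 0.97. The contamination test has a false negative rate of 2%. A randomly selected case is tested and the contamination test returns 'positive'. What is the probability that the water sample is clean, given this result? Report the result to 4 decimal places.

P(¬H | E) ≈ 0.0884

Write H for 'the water sample is contaminated'. Prior odds H:¬H = 0.24/0.76 = 0.31579. For the 'positive' outcome, the likelihood ratio is 0.98/0.03 = 32.667.
Posterior odds = 0.31579 × 32.667 = 10.316, so P(H|E) = 10.316/(1+10.316) = 0.9116. Then P(¬H|E) = 1 − 0.9116 = 0.0884.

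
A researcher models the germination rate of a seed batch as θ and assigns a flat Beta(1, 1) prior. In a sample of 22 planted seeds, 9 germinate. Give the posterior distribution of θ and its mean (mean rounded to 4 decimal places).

The binomial likelihood is conjugate to the Beta prior: with 9 successes and 13 failures, the posterior is Beta(1+9, 1+13) = Beta(10, 14).
E[θ | data] = 10/(10+14) = 0.4167.

Posterior: Beta(10, 14); mean ≈ 0.4167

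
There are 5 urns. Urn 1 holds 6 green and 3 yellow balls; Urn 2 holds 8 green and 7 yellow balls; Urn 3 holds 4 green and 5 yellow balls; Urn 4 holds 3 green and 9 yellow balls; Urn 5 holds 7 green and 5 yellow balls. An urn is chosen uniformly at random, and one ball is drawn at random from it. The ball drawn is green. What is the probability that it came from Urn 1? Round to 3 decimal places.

Posterior probability ≈ 0.269

P(green|Urn 1) = 0.6667; P(green|Urn 2) = 0.5333; P(green|Urn 3) = 0.4444; P(green|Urn 4) = 0.25; P(green|Urn 5) = 0.5833.
Prior × likelihood for each source: 0.2·0.6667=0.1333, 0.2·0.5333=0.1067, 0.2·0.4444=0.08889, 0.2·0.25=0.05000, 0.2·0.5833=0.1167. Summing gives P(green) = 0.49556.
P(Urn 1 | green) = 0.1333 / 0.49556 = 0.269.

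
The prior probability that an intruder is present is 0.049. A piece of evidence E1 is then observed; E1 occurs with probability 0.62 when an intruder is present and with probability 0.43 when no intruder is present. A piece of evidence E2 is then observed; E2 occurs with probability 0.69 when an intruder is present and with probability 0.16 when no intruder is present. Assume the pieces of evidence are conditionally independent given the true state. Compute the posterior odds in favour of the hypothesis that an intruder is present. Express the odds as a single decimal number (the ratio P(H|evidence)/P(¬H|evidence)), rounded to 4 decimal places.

Posterior odds ≈ 0.3204

Prior odds = 0.049/(1−0.049) = 0.051525.
Likelihood ratio for E1 = 0.62/0.43 = 1.4419.
Likelihood ratio for E2 = 0.69/0.16 = 4.3125.
Posterior odds = prior odds × LR₁ × LR₂ = 0.32038.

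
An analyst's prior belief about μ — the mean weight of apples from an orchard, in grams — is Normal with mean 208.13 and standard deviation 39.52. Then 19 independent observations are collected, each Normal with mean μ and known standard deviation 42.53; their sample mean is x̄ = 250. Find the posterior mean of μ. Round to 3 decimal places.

With known σ, the Normal prior is conjugate. Weight on the data is w = (n/σ²)/(n/σ² + 1/τ₀²) = 0.0105042/(0.0105042+0.00064027) = 0.94255.
Posterior mean = w·x̄ + (1−w)·μ₀ = 0.94255·250 + 0.057452·208.13 = 247.594.

Posterior mean ≈ 247.594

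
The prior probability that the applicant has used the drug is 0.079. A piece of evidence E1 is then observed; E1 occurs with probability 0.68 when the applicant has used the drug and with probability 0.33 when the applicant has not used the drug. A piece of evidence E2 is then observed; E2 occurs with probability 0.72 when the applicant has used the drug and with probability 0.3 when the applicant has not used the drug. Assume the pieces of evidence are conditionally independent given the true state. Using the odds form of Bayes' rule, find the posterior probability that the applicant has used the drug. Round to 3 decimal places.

Prior odds = 0.079/(1−0.079) = 0.085776.
Likelihood ratio for E1 = 0.68/0.33 = 2.0606.
Likelihood ratio for E2 = 0.72/0.3 = 2.4000.
Posterior odds = prior odds × LR₁ × LR₂ = 0.42420.
Posterior probability = odds/(1+odds) = 0.42420/1.4242 = 0.298.

Posterior probability ≈ 0.298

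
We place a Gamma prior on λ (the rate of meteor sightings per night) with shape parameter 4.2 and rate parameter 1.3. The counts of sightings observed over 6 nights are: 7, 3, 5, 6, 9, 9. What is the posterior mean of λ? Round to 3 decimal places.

Posterior mean ≈ 5.918

The Poisson likelihood adds the total count to the shape and the number of exposure periods to the rate. Here ∑xᵢ = 39 and n = 6, so shape 4.2→43.2 and rate 1.3→7.3.
E[λ | data] = 43.2/7.3 = 5.918.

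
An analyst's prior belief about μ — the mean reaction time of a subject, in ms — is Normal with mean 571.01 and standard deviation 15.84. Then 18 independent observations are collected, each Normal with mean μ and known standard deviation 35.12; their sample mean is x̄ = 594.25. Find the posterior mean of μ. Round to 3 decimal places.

Prior precision 1/τ₀² = 1/15.84² = 0.00398556; data precision n/σ² = 18/35.12² = 0.0145936.
Posterior precision = 0.00398556 + 0.0145936 = 0.0185792.
Posterior mean = (0.00398556·571.01 + 0.0145936·594.25) / 0.0185792 = 589.265.

Posterior mean ≈ 589.265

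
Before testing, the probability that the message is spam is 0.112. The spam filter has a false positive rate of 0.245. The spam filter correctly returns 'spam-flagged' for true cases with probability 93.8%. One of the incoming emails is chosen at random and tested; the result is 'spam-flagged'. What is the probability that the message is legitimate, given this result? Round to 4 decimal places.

Let H be the event that the message is spam. P(H) = 0.112, so P(¬H) = 0.888. With E the 'spam-flagged' result, P(E|H) = 0.938 and P(E|¬H) = 0.245.
P(E) = 0.938·0.112 + 0.245·0.888 = 0.10506 + 0.21756 = 0.32262.
By Bayes' theorem, P(H|E) = 0.10506 / 0.32262 = 0.3256. Hence P(¬H|E) = 1 − 0.3256 = 0.6744.

P(¬H | E) ≈ 0.6744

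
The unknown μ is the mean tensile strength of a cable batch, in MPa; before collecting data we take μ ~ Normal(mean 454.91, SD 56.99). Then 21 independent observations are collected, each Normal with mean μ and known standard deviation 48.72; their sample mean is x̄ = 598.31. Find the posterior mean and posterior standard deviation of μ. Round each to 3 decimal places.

With known σ, the Normal prior is conjugate. Weight on the data is w = (n/σ²)/(n/σ² + 1/τ₀²) = 0.00884718/(0.00884718+0.00030790) = 0.96637.
Posterior mean = w·x̄ + (1−w)·μ₀ = 0.96637·598.31 + 0.033631·454.91 = 593.487. Posterior variance = 1/(0.00884718+0.00030790) = 109.229, so SD = 10.451.

Posterior mean ≈ 593.487; posterior SD ≈ 10.451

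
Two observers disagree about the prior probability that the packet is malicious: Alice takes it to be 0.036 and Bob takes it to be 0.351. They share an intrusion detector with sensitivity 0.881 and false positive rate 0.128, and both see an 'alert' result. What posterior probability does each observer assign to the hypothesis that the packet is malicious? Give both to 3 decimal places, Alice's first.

P('+'|H) = 0.881, P('+'|¬H) = 0.128.
Alice: numerator 0.881·0.036 = 0.031716; evidence = 0.031716+0.128·0.964 = 0.15511; posterior = 0.204.
Bob: numerator 0.881·0.351 = 0.30923; evidence = 0.30923+0.128·0.649 = 0.39230; posterior = 0.788.

Alice: 0.204; Bob: 0.788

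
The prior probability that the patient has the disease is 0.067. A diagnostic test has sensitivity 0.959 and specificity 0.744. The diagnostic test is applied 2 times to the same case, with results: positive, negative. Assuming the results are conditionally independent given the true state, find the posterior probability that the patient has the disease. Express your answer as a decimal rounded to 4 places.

With H the event that the patient has the disease, the joint likelihood of the observed sequence is P(data|H) = 0.959·0.041 = 0.039319 and P(data|¬H) = 0.256·0.744 = 0.19046.
Bayes: P(H|data) = 0.067·0.039319 / (0.067·0.039319 + 0.933·0.19046) = 0.0026344/0.18034 = 0.0146.

Posterior P(H) ≈ 0.0146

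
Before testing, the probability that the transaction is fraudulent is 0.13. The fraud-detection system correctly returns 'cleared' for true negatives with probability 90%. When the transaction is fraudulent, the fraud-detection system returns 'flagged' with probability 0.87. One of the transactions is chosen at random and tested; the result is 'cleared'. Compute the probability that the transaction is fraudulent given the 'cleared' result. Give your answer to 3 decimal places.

Write H for 'the transaction is fraudulent'. Prior odds H:¬H = 0.13/0.87 = 0.14943. For the 'cleared' outcome, the likelihood ratio is 0.13/0.9 = 0.14444.
Posterior odds = 0.14943 × 0.14444 = 0.021584, so P(H|E) = 0.021584/(1+0.021584) = 0.021.

P(H | E) ≈ 0.021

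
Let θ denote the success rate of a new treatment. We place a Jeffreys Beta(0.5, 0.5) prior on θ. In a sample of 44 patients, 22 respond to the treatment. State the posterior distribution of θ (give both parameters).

Observing 22 successes and 22 failures updates Beta(0.5, 0.5) by adding the success and failure counts to the two shape parameters: α = 0.5+22 = 22.5, β = 0.5+22 = 22.5.

Posterior: Beta(22.5, 22.5)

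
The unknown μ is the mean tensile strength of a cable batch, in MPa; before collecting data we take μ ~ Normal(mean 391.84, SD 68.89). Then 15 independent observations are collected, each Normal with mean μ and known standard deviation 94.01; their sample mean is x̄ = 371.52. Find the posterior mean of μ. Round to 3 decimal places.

With known σ, the Normal prior is conjugate. Weight on the data is w = (n/σ²)/(n/σ² + 1/τ₀²) = 0.00169724/(0.00169724+0.00021071) = 0.88956.
Posterior mean = w·x̄ + (1−w)·μ₀ = 0.88956·371.52 + 0.11044·391.84 = 373.764.

Posterior mean ≈ 373.764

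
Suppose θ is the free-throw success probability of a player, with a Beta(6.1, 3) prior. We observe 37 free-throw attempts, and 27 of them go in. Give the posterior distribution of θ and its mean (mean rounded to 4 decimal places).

Posterior: Beta(33.1, 13); mean ≈ 0.7180

Observing 27 successes and 10 failures updates Beta(6.1, 3) by adding the success and failure counts to the two shape parameters: α = 6.1+27 = 33.1, β = 3+10 = 13.
E[θ | data] = 33.1/(33.1+13) = 0.7180.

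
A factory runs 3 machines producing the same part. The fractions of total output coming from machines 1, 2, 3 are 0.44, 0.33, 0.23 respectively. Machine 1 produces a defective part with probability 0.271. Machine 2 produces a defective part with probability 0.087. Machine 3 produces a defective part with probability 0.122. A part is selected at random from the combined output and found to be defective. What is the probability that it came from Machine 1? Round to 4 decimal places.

Tabulate prior·likelihood by source: [1] prior 0.44, lik 0.271, product 0.1192; [2] prior 0.33, lik 0.087, product 0.02871; [3] prior 0.23, lik 0.122, product 0.02806.
Normalizing constant = 0.17601; the posterior for Machine 1 is its product over the sum, 0.1192/0.17601 = 0.6775.

Posterior probability ≈ 0.6775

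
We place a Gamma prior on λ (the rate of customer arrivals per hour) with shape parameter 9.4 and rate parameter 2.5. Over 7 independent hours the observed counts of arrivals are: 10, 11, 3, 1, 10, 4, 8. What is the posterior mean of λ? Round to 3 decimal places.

Posterior mean ≈ 5.937

Total count ∑xᵢ = 47 over n = 7 hours.
Gamma is conjugate to the Poisson likelihood: posterior is Gamma(shape = 9.4+47 = 56.4, rate = 2.5+7 = 9.5).
E[λ | data] = 56.4/9.5 = 5.937.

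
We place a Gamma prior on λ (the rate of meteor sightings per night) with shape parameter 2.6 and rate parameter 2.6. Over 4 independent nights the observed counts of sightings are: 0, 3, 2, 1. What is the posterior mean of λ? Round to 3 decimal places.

Posterior mean ≈ 1.303

Total count ∑xᵢ = 6 over n = 4 nights.
Gamma is conjugate to the Poisson likelihood: posterior is Gamma(shape = 2.6+6 = 8.6, rate = 2.6+4 = 6.6).
E[λ | data] = 8.6/6.6 = 1.303.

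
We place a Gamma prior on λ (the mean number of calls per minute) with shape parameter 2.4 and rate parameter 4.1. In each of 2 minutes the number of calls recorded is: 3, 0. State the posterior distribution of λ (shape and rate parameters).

Total count ∑xᵢ = 3 over n = 2 minutes.
Gamma is conjugate to the Poisson likelihood: posterior is Gamma(shape = 2.4+3 = 5.4, rate = 4.1+2 = 6.1).

Posterior: Gamma(shape=5.4, rate=6.1)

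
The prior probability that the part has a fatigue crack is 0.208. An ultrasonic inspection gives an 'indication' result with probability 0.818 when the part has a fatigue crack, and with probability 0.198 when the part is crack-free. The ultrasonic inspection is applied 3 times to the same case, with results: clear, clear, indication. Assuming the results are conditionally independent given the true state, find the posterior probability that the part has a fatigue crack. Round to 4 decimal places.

Posterior P(H) ≈ 0.0529

Let H be the event that the part has a fatigue crack; start with P(H) = 0.208. P('indication'|H) = 0.818, P('indication'|¬H) = 0.198.
Update on result 1 ('clear'): P(H) ← 0.182·0.2080 / (0.182·0.2080 + 0.802·0.7920) = 0.037856/0.67304 = 0.0562.
Update on result 2 ('clear'): P(H) ← 0.182·0.0562 / (0.182·0.0562 + 0.802·0.9438) = 0.010237/0.76713 = 0.0133.
Update on result 3 ('indication'): P(H) ← 0.818·0.0133 / (0.818·0.0133 + 0.198·0.9867) = 0.010916/0.20627 = 0.0529.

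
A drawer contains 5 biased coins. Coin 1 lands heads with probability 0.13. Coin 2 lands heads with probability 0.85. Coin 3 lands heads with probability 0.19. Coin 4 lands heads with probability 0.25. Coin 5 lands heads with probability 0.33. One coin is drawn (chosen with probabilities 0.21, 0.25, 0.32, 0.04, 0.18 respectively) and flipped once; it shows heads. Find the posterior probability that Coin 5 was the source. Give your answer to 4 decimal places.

Tabulate prior·likelihood by source: [1] prior 0.21, lik 0.13, product 0.02730; [2] prior 0.25, lik 0.85, product 0.2125; [3] prior 0.32, lik 0.19, product 0.06080; [4] prior 0.04, lik 0.25, product 0.01000; [5] prior 0.18, lik 0.33, product 0.05940.
Normalizing constant = 0.37000; the posterior for Coin 5 is its product over the sum, 0.05940/0.37000 = 0.1605.

Posterior probability ≈ 0.1605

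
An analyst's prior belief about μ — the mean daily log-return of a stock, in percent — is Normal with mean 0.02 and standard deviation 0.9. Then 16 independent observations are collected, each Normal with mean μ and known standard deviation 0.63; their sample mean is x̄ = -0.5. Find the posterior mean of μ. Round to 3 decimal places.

With known σ, the Normal prior is conjugate. Weight on the data is w = (n/σ²)/(n/σ² + 1/τ₀²) = 40.3124/(40.3124+1.23457) = 0.97029.
Posterior mean = w·x̄ + (1−w)·μ₀ = 0.97029·-0.5 + 0.029715·0.02 = -0.485.

Posterior mean ≈ -0.485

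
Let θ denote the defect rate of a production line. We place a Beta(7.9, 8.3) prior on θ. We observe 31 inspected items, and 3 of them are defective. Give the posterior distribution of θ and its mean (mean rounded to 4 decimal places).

Observing 3 successes and 28 failures updates Beta(7.9, 8.3) by adding the success and failure counts to the two shape parameters: α = 7.9+3 = 10.9, β = 8.3+28 = 36.3.
E[θ | data] = 10.9/(10.9+36.3) = 0.2309.

Posterior: Beta(10.9, 36.3); mean ≈ 0.2309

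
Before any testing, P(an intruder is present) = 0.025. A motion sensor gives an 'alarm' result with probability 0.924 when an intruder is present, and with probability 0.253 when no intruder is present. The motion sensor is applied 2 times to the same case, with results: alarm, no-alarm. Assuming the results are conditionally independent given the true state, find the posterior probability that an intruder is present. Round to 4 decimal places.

With H the event that an intruder is present, the joint likelihood of the observed sequence is P(data|H) = 0.924·0.076 = 0.070224 and P(data|¬H) = 0.253·0.747 = 0.18899.
Bayes: P(H|data) = 0.025·0.070224 / (0.025·0.070224 + 0.975·0.18899) = 0.0017556/0.18602 = 0.0094.

Posterior P(H) ≈ 0.0094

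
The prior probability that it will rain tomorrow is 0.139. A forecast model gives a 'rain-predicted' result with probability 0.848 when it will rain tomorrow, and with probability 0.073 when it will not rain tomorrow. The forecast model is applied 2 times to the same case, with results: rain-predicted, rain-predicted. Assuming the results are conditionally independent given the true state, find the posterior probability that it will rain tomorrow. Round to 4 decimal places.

Posterior P(H) ≈ 0.9561

Let H be the event that it will rain tomorrow; start with P(H) = 0.139. P('rain-predicted'|H) = 0.848, P('rain-predicted'|¬H) = 0.073.
Update on result 1 ('rain-predicted'): P(H) ← 0.848·0.1390 / (0.848·0.1390 + 0.073·0.8610) = 0.11787/0.18072 = 0.6522.
Update on result 2 ('rain-predicted'): P(H) ← 0.848·0.6522 / (0.848·0.6522 + 0.073·0.3478) = 0.55308/0.57847 = 0.9561.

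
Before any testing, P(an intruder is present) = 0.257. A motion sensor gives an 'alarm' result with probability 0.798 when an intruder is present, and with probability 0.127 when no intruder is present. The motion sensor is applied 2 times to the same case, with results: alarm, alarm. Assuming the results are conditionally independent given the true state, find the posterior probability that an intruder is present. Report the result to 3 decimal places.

With H the event that an intruder is present, the joint likelihood of the observed sequence is P(data|H) = 0.798·0.798 = 0.63680 and P(data|¬H) = 0.127·0.127 = 0.016129.
Bayes: P(H|data) = 0.257·0.63680 / (0.257·0.63680 + 0.743·0.016129) = 0.16366/0.17564 = 0.9318.

Posterior P(H) ≈ 0.932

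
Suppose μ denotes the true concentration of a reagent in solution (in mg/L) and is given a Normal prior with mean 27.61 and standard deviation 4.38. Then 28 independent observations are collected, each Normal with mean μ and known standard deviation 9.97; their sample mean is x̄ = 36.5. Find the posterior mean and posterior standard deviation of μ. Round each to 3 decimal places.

Posterior mean ≈ 35.112; posterior SD ≈ 1.731

With known σ, the Normal prior is conjugate. Weight on the data is w = (n/σ²)/(n/σ² + 1/τ₀²) = 0.281688/(0.281688+0.0521257) = 0.84385.
Posterior mean = w·x̄ + (1−w)·μ₀ = 0.84385·36.5 + 0.15615·27.61 = 35.112. Posterior variance = 1/(0.281688+0.0521257) = 2.99569, so SD = 1.731.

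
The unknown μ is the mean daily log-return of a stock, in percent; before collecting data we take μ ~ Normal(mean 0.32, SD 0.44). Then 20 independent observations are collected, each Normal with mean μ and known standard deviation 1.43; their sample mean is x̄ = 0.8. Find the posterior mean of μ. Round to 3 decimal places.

Prior precision 1/τ₀² = 1/0.44² = 5.16529; data precision n/σ² = 20/1.43² = 9.78043.
Posterior precision = 5.16529 + 9.78043 = 14.9457.
Posterior mean = (5.16529·0.32 + 9.78043·0.8) / 14.9457 = 0.634.

Posterior mean ≈ 0.634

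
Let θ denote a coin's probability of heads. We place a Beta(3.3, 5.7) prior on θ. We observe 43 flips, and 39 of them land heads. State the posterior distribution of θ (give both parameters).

The binomial likelihood is conjugate to the Beta prior: with 39 successes and 4 failures, the posterior is Beta(3.3+39, 5.7+4) = Beta(42.3, 9.7).

Posterior: Beta(42.3, 9.7)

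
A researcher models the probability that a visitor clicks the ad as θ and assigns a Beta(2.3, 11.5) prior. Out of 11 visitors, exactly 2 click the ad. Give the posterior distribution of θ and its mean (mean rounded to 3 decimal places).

Posterior: Beta(4.3, 20.5); mean ≈ 0.173

The binomial likelihood is conjugate to the Beta prior: with 2 successes and 9 failures, the posterior is Beta(2.3+2, 11.5+9) = Beta(4.3, 20.5).
Posterior mean = α/(α+β) = 4.3/24.8 = 0.173.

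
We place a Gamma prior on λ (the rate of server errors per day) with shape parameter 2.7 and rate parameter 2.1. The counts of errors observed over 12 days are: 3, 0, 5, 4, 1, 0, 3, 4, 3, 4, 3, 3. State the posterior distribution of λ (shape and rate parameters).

The Poisson likelihood adds the total count to the shape and the number of exposure periods to the rate. Here ∑xᵢ = 33 and n = 12, so shape 2.7→35.7 and rate 2.1→14.1.

Posterior: Gamma(shape=35.7, rate=14.1)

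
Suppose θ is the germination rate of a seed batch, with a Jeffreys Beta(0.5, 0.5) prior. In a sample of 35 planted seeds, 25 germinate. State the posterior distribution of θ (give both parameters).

Observing 25 successes and 10 failures updates Beta(0.5, 0.5) by adding the success and failure counts to the two shape parameters: α = 0.5+25 = 25.5, β = 0.5+10 = 10.5.

Posterior: Beta(25.5, 10.5)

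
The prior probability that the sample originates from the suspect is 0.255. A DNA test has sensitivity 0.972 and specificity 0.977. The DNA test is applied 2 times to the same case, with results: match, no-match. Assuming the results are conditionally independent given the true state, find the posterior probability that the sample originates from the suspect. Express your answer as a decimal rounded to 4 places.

Let H be the event that the sample originates from the suspect; start with P(H) = 0.255. P('match'|H) = 0.972, P('match'|¬H) = 0.023.
Update on result 1 ('match'): P(H) ← 0.972·0.2550 / (0.972·0.2550 + 0.023·0.7450) = 0.24786/0.26499 = 0.9353.
Update on result 2 ('no-match'): P(H) ← 0.028·0.9353 / (0.028·0.9353 + 0.977·0.0647) = 0.026189/0.089364 = 0.2931.

Posterior P(H) ≈ 0.2931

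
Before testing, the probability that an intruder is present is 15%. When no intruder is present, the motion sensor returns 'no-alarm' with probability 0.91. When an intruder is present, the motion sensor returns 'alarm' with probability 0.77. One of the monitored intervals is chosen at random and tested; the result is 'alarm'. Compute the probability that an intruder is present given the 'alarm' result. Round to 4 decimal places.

Write H for 'an intruder is present'. Prior odds H:¬H = 0.15/0.85 = 0.17647. For the 'alarm' outcome, the likelihood ratio is 0.77/0.09 = 8.5556.
Posterior odds = 0.17647 × 8.5556 = 1.5098, so P(H|E) = 1.5098/(1+1.5098) = 0.6016.

P(H | E) ≈ 0.6016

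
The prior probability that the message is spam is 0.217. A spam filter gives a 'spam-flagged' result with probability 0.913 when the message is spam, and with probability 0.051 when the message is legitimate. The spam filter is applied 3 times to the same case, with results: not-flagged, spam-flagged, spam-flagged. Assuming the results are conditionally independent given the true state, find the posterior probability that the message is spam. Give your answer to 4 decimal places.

With H the event that the message is spam, the joint likelihood of the observed sequence is P(data|H) = 0.087·0.913·0.913 = 0.072521 and P(data|¬H) = 0.949·0.051·0.051 = 0.0024683.
Bayes: P(H|data) = 0.217·0.072521 / (0.217·0.072521 + 0.783·0.0024683) = 0.015737/0.017670 = 0.8906.

Posterior P(H) ≈ 0.8906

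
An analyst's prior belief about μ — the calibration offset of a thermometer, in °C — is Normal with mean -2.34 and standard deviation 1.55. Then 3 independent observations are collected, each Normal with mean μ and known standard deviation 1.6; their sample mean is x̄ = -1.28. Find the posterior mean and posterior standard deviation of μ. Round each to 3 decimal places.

Posterior mean ≈ -1.558; posterior SD ≈ 0.794

With known σ, the Normal prior is conjugate. Weight on the data is w = (n/σ²)/(n/σ² + 1/τ₀²) = 1.17187/(1.17187+0.416233) = 0.73791.
Posterior mean = w·x̄ + (1−w)·μ₀ = 0.73791·-1.28 + 0.26209·-2.34 = -1.558. Posterior variance = 1/(1.17187+0.416233) = 0.629680, so SD = 0.794.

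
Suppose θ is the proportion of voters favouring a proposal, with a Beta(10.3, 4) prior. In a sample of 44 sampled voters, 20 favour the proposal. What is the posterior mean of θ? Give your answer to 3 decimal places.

Posterior mean ≈ 0.520

The binomial likelihood is conjugate to the Beta prior: with 20 successes and 24 failures, the posterior is Beta(10.3+20, 4+24) = Beta(30.3, 28).
E[θ | data] = 30.3/(30.3+28) = 0.520.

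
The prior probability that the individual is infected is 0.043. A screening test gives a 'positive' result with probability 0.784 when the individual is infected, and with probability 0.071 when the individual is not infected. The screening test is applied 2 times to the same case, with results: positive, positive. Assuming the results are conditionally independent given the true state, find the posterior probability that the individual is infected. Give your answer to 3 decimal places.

Let H be the event that the individual is infected; start with P(H) = 0.043. P('positive'|H) = 0.784, P('positive'|¬H) = 0.071.
Update on result 1 ('positive'): P(H) ← 0.784·0.0430 / (0.784·0.0430 + 0.071·0.9570) = 0.033712/0.10166 = 0.3316.
Update on result 2 ('positive'): P(H) ← 0.784·0.3316 / (0.784·0.3316 + 0.071·0.6684) = 0.25999/0.30744 = 0.8456.

Posterior P(H) ≈ 0.846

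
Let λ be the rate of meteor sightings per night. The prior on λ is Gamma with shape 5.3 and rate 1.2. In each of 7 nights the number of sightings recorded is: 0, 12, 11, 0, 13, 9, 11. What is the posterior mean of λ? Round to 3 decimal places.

Posterior mean ≈ 7.476

The Poisson likelihood adds the total count to the shape and the number of exposure periods to the rate. Here ∑xᵢ = 56 and n = 7, so shape 5.3→61.3 and rate 1.2→8.2.
Posterior mean = shape/rate = 61.3/8.2 = 7.476.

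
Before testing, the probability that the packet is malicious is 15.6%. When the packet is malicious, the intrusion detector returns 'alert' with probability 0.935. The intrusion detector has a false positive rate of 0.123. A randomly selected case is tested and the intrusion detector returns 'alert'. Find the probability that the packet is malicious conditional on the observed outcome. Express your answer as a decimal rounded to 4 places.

Let H be the event that the packet is malicious. P(H) = 0.156, so P(¬H) = 0.844. With E the 'alert' result, P(E|H) = 0.935 and P(E|¬H) = 0.123.
P(E) = 0.935·0.156 + 0.123·0.844 = 0.14586 + 0.10381 = 0.24967.
By Bayes' theorem, P(H|E) = 0.14586 / 0.24967 = 0.5842.

P(H | E) ≈ 0.5842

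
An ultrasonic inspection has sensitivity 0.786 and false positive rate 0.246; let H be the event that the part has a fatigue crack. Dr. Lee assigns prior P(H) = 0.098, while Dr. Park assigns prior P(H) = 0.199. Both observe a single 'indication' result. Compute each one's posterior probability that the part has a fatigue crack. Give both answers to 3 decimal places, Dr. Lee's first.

The likelihood ratio for an 'indication' result is 0.786/0.246 = 3.1951.
Dr. Lee: prior odds 0.098/0.902 = 0.10865; posterior odds 0.34714; posterior probability 0.258.
Dr. Park: prior odds 0.199/0.801 = 0.24844; posterior odds 0.79379; posterior probability 0.443.

Dr. Lee: 0.258; Dr. Park: 0.443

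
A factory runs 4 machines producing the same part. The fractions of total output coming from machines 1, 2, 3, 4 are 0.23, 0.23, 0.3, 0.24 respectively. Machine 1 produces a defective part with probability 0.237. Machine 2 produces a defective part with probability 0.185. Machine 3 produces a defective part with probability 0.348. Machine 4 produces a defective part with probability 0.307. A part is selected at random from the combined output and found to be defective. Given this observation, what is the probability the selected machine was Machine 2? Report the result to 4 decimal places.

Tabulate prior·likelihood by source: [1] prior 0.23, lik 0.237, product 0.05451; [2] prior 0.23, lik 0.185, product 0.04255; [3] prior 0.3, lik 0.348, product 0.1044; [4] prior 0.24, lik 0.307, product 0.07368.
Normalizing constant = 0.27514; the posterior for Machine 2 is its product over the sum, 0.04255/0.27514 = 0.1546.

Posterior probability ≈ 0.1546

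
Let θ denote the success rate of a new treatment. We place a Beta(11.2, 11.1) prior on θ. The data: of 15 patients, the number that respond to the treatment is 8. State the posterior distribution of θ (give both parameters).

Posterior: Beta(19.2, 18.1)

The binomial likelihood is conjugate to the Beta prior: with 8 successes and 7 failures, the posterior is Beta(11.2+8, 11.1+7) = Beta(19.2, 18.1).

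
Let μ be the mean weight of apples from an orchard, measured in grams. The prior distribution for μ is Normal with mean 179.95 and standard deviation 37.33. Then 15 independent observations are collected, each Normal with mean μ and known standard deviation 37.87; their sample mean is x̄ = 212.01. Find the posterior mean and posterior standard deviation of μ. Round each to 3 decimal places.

Prior precision 1/τ₀² = 1/37.33² = 0.00071760; data precision n/σ² = 15/37.87² = 0.0104593.
Posterior precision = 0.00071760 + 0.0104593 = 0.0111769, giving posterior SD = 1/√0.0111769 = 9.459.
Posterior mean = (0.00071760·179.95 + 0.0104593·212.01) / 0.0111769 = 209.952.

Posterior mean ≈ 209.952; posterior SD ≈ 9.459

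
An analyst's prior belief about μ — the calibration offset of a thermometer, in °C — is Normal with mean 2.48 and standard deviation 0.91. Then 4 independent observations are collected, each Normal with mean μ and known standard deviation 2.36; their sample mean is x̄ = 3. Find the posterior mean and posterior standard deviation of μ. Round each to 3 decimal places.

Posterior mean ≈ 2.674; posterior SD ≈ 0.721

With known σ, the Normal prior is conjugate. Weight on the data is w = (n/σ²)/(n/σ² + 1/τ₀²) = 0.718184/(0.718184+1.20758) = 0.37293.
Posterior mean = w·x̄ + (1−w)·μ₀ = 0.37293·3 + 0.62707·2.48 = 2.674. Posterior variance = 1/(0.718184+1.20758) = 0.519273, so SD = 0.721.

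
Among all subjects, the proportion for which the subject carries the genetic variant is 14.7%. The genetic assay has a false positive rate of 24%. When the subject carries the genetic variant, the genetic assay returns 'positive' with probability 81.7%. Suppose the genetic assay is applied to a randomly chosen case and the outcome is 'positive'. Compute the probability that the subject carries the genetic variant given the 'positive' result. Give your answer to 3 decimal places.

P(H | E) ≈ 0.370

Let H be the event that the subject carries the genetic variant. P(H) = 0.147, so P(¬H) = 0.853. With E the 'positive' result, P(E|H) = 0.817 and P(E|¬H) = 0.24.
P(E) = 0.817·0.147 + 0.24·0.853 = 0.12010 + 0.20472 = 0.32482.
By Bayes' theorem, P(H|E) = 0.12010 / 0.32482 = 0.370.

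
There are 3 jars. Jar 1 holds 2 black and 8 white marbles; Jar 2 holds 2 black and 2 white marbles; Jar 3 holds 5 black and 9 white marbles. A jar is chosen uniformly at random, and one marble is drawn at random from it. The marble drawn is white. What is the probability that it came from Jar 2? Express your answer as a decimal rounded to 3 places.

Tabulate prior·likelihood by source: [1] prior 0.333333, lik 0.8, product 0.2667; [2] prior 0.333333, lik 0.5, product 0.1667; [3] prior 0.333333, lik 0.6429, product 0.2143.
Normalizing constant = 0.64762; the posterior for Jar 2 is its product over the sum, 0.1667/0.64762 = 0.257.

Posterior probability ≈ 0.257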